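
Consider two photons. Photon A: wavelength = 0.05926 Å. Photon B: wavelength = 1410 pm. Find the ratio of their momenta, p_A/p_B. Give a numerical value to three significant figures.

p_A = 1.118·10^-22 kg·m/s (from wavelength = 0.05926 Å, via p = h/λ).
p_B = 4.699·10^-25 kg·m/s (from wavelength = 1410 pm, via p = h/λ).
Ratio = 1.118·10^-22 / 4.699·10^-25 = 238.

238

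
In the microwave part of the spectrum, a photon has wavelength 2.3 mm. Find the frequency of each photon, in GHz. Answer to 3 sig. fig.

Convert to SI: λ = 2.3 mm = 0.0023 m.
The photon relation is f = c/λ, giving f = 1.303e11 Hz.
Converting to GHz: f = 130.3 GHz ≈ 130 GHz.

130 GHz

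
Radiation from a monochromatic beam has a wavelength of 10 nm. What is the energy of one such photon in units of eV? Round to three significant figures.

First convert: λ = 10 nm = 1.0e-8 m.
The photon relation is E = hc/λ, giving E = 1.986e-17 J.
Converting to eV: E = 124.0 eV ≈ 124 eV.

124 eV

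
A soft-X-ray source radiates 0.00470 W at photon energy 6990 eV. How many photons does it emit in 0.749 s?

3.14 × 10^12 photons

Total energy: E_total = P·t = 0.00470 × 0.749 = 0.003520 J.
Per-photon energy: E = 1.120 × 10^-15 J.
N = E_total / E_photon = 3.14 × 10^12.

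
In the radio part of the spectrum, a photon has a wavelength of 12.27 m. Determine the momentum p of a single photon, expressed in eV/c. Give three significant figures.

1.01e-7 eV/c

Use h = 6.62607015e-34 J·s, c = 2.99792458e8 m/s, 1 eV = 1.602176634e-19 J.
For a photon p = h/λ, so p = 5.400e-35 kg·m/s.
Converting to eV/c: p = 1.010e-7 eV/c ≈ 1.01e-7 eV/c.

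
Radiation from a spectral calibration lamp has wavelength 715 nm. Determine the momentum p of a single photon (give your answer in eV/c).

1.73 eV/c

(h = 6.62607015e-34 J·s, c = 2.99792458e8 m/s, 1 eV = 1.602176634e-19 J.)
Convert to SI: λ = 715 nm = 7.15e-7 m.
For a photon p = h/λ, so p = 9.267e-28 kg·m/s.
Converting to eV/c: p = 1.734 eV/c ≈ 1.73 eV/c.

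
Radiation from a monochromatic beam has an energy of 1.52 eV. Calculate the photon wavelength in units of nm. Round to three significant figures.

Take h = 6.62607015e-34 J·s, c = 2.99792458e8 m/s, 1 eV = 1.602176634e-19 J.
Convert to SI: E = 1.52 eV = 2.4353e-19 J.
The photon relation is λ = hc/E, giving λ = 8.157e-7 m.
Converting to nm: λ = 815.7 nm ≈ 816 nm.

816 nm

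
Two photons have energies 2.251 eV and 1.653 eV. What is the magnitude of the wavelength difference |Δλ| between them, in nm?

199 nm

Using λ = hc/E: λ₁ = 5.5080 × 10^-7 m, λ₂ = 7.5006 × 10^-7 m.
|Δλ| = |5.5080 × 10^-7 − 7.5006 × 10^-7| = 1.99 × 10^-7 m = 199 nm.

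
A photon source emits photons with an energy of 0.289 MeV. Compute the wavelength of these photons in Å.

Convert to SI: E = 0.289 MeV = 4.6303 × 10^-14 J.
The photon relation is λ = hc/E, giving λ = 4.290 × 10^-12 m.
Converting to Å: λ = 0.04290 Å ≈ 0.0429 Å.

0.0429 Å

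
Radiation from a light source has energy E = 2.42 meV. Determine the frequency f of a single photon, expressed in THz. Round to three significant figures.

First convert: E = 2.42 meV = 3.8773e-22 J.
Apply f = E/h: f = 5.852e11 Hz.
Converting to THz: f = 0.5852 THz ≈ 0.585 THz.

0.585 THz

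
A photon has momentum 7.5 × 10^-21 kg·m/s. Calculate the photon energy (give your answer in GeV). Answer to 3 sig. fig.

Since E = pc for a photon, E = 2.248 × 10^-12 J.
Converting to GeV: E = 0.01403 GeV ≈ 0.0140 GeV.

0.0140 GeV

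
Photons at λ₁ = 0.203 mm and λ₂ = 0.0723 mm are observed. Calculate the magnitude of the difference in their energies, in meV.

Using E = hc/λ: E₁ = 9.785 × 10^-22 J, E₂ = 2.748 × 10^-21 J.
|ΔE| = |9.785 × 10^-22 − 2.748 × 10^-21| = 1.77 × 10^-21 J = 11.0 meV.

11.0 meV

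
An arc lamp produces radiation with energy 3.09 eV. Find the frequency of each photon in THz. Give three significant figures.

Use h = 6.62607015 × 10^-34 J·s, 1 eV = 1.602176634 × 10^-19 J.
Convert to SI: E = 3.09 eV = 4.9507 × 10^-19 J.
Since f = E/h for a photon, f = 7.472 × 10^14 Hz.
Converting to THz: f = 747.2 THz ≈ 747 THz.

747 THz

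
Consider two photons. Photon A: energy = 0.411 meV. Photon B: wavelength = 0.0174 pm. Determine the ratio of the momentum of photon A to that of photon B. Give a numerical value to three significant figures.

5.77e-12

p_A = 2.197e-31 kg·m/s (from energy = 0.411 meV, via p = E/c).
p_B = 3.808e-20 kg·m/s (from wavelength = 0.0174 pm, via p = h/λ).
Ratio = 2.197e-31 / 3.808e-20 = 5.77e-12.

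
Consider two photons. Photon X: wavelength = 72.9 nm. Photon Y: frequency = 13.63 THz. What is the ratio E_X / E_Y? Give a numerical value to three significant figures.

E_X = 2.725e-18 J (from wavelength = 72.9 nm, via E = hc/λ).
E_Y = 9.031e-21 J (from frequency = 13.63 THz, via E = hf).
Ratio = 2.725e-18 / 9.031e-21 = 302.

302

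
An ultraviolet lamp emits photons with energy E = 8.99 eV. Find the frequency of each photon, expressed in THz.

2170 THz

Take h = 6.62607015e-34 J·s, 1 eV = 1.602176634e-19 J.
In SI units: E = 8.99 eV = 1.4404e-18 J.
Since f = E/h for a photon, f = 2.174e15 Hz.
Converting to THz: f = 2174 THz ≈ 2170 THz.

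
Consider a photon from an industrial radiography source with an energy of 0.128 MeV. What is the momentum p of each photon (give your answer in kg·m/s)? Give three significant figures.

Use c = 2.99792458e8 m/s, 1 eV = 1.602176634e-19 J.
In SI units: E = 0.128 MeV = 2.0508e-14 J.
The photon relation is p = E/c, giving p = 6.841e-23 kg·m/s.
So p ≈ 6.84e-23 kg·m/s.

6.84e-23 kg·m/s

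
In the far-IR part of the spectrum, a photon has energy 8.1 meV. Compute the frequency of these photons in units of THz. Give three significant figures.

1.96 THz

Use h = 6.62607015·10^-34 J·s, 1 eV = 1.602176634·10^-19 J.
Convert to SI: E = 8.1 meV = 1.2978·10^-21 J.
Since f = E/h for a photon, f = 1.959·10^12 Hz.
Converting to THz: f = 1.959 THz ≈ 1.96 THz.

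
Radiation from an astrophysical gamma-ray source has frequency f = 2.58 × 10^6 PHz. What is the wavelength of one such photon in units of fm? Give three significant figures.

Use c = 2.99792458 × 10^8 m/s.
In SI units: f = 2.58 × 10^6 PHz = 2.58 × 10^21 Hz.
Apply λ = c/f: λ = 1.162 × 10^-13 m.
Converting to fm: λ = 116.2 fm ≈ 116 fm.

116 fm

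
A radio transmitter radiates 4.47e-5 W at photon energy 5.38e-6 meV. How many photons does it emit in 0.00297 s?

1.54e20 photons

Total energy: E_total = P·t = 4.47e-5 × 0.00297 = 1.328e-7 J.
Per-photon energy: E = 8.620e-28 J.
N = E_total / E_photon = 1.54e20.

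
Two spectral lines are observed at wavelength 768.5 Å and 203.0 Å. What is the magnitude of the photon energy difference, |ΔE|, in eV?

44.9 eV

Using E = hc/λ: E₁ = 2.5848 × 10^-18 J, E₂ = 9.7854 × 10^-18 J.
|ΔE| = |2.5848 × 10^-18 − 9.7854 × 10^-18| = 7.20 × 10^-18 J = 44.9 eV.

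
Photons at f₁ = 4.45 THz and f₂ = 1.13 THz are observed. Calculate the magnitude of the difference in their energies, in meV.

Using E = hf: E₁ = 2.949·10^-21 J, E₂ = 7.487·10^-22 J.
|ΔE| = |2.949·10^-21 − 7.487·10^-22| = 2.20·10^-21 J = 13.7 meV.

13.7 meV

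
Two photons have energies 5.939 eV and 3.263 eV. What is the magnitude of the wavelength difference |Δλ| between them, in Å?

Using λ = hc/E: λ₁ = 2.0876e-7 m, λ₂ = 3.7997e-7 m.
|Δλ| = |2.0876e-7 − 3.7997e-7| = 1.71e-7 m = 1710 Å.

1710 Å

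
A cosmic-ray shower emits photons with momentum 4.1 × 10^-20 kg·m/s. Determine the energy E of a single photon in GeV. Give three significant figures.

Take c = 2.99792458 × 10^8 m/s, 1 eV = 1.602176634 × 10^-19 J.
For a photon E = pc, so E = 1.229 × 10^-11 J.
Converting to GeV: E = 0.07672 GeV ≈ 0.0767 GeV.

0.0767 GeV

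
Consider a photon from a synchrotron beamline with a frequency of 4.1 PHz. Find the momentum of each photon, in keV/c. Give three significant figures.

0.0170 keV/c

(h = 6.62607015·10^-34 J·s, c = 2.99792458·10^8 m/s, 1 eV = 1.602176634·10^-19 J.)
In SI units: f = 4.1 PHz = 4.1·10^15 Hz.
For a photon p = hf/c, so p = 9.062·10^-27 kg·m/s.
Converting to keV/c: p = 0.01696 keV/c ≈ 0.0170 keV/c.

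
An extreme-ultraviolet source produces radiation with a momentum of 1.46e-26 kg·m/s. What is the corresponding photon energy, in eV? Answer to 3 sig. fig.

27.3 eV

Use c = 2.99792458e8 m/s, 1 eV = 1.602176634e-19 J.
For a photon E = pc, so E = 4.377e-18 J.
Converting to eV: E = 27.32 eV ≈ 27.3 eV.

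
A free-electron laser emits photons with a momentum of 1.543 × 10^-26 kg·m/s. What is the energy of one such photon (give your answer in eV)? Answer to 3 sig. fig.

Take c = 2.99792458 × 10^8 m/s, 1 eV = 1.602176634 × 10^-19 J.
Since E = pc for a photon, E = 4.626 × 10^-18 J.
Converting to eV: E = 28.87 eV ≈ 28.9 eV.

28.9 eV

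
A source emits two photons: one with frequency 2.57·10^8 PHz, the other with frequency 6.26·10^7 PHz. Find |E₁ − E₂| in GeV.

Using E = hf: E₁ = 1.703·10^-10 J, E₂ = 4.148·10^-11 J.
|ΔE| = |1.703·10^-10 − 4.148·10^-11| = 1.29·10^-10 J = 0.804 GeV.

0.804 GeV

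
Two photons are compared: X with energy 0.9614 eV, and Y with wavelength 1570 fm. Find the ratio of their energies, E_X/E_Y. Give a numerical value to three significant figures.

E_X = 1.540e-19 J (from energy = 0.9614 eV, via E given directly).
E_Y = 1.265e-13 J (from wavelength = 1570 fm, via E = hc/λ).
Ratio = 1.540e-19 / 1.265e-13 = 1.22e-6.

1.22e-6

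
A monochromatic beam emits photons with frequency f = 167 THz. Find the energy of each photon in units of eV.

First convert: f = 167 THz = 1.67·10^14 Hz.
Apply E = hf: E = 1.107·10^-19 J.
Converting to eV: E = 0.6907 eV ≈ 0.691 eV.

0.691 eV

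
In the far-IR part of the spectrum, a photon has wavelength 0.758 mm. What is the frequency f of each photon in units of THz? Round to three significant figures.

Use c = 2.99792458 × 10^8 m/s.
Convert to SI: λ = 0.758 mm = 7.58 × 10^-4 m.
The photon relation is f = c/λ, giving f = 3.955 × 10^11 Hz.
Converting to THz: f = 0.3955 THz ≈ 0.396 THz.

0.396 THz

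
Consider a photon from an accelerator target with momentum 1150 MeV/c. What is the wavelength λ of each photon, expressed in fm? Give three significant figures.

1.08 fm

Use h = 6.62607015 × 10^-34 J·s, c = 2.99792458 × 10^8 m/s, 1 eV = 1.602176634 × 10^-19 J.
In SI units: p = 1150 MeV/c = 6.1459 × 10^-19 kg·m/s.
The photon relation is λ = h/p, giving λ = 1.078 × 10^-15 m.
Converting to fm: λ = 1.078 fm ≈ 1.08 fm.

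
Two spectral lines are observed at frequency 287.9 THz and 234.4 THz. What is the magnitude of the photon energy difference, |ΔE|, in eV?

0.221 eV

Using E = hf: E₁ = 1.9076e-19 J, E₂ = 1.5532e-19 J.
|ΔE| = |1.9076e-19 − 1.5532e-19| = 3.54e-20 J = 0.221 eV.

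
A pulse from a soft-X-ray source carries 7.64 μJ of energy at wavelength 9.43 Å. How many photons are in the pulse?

Per-photon energy: E = 2.107 × 10^-16 J (from wavelength = 9.43 Å).
N = E_total / E_photon = 7.64 × 10^-6 J / 2.107 × 10^-16 J = 3.63 × 10^10.

3.63 × 10^10 photons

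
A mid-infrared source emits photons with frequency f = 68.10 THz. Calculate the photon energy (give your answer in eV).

0.282 eV

First convert: f = 68.10 THz = 6.810e13 Hz.
Apply E = hf: E = 4.512e-20 J.
Converting to eV: E = 0.2816 eV ≈ 0.282 eV.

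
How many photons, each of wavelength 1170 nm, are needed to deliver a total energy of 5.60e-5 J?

Per-photon energy: E = 1.698e-19 J (from wavelength = 1170 nm).
N = E_total / E_photon = 5.60e-5 J / 1.698e-19 J = 3.30e14.

3.30e14 photons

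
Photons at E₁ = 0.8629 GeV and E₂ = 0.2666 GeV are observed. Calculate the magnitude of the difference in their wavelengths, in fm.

Using λ = hc/E: λ₁ = 1.4368 × 10^-15 m, λ₂ = 4.6506 × 10^-15 m.
|Δλ| = |1.4368 × 10^-15 − 4.6506 × 10^-15| = 3.21 × 10^-15 m = 3.21 fm.

3.21 fm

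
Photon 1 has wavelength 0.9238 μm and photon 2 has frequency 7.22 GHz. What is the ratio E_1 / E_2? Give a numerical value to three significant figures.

4.49e4

E_1 = 2.150e-19 J (from wavelength = 0.9238 μm, via E = hc/λ).
E_2 = 4.784e-24 J (from frequency = 7.22 GHz, via E = hf).
Ratio = 2.150e-19 / 4.784e-24 = 4.49e4.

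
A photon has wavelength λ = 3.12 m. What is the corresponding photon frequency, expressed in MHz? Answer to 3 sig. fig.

96.1 MHz

For a photon f = c/λ, so f = 9.609·10^7 Hz.
Converting to MHz: f = 96.09 MHz ≈ 96.1 MHz.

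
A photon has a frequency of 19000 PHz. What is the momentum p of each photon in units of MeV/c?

0.0786 MeV/c

Take h = 6.62607015 × 10^-34 J·s, c = 2.99792458 × 10^8 m/s, 1 eV = 1.602176634 × 10^-19 J.
First convert: f = 19000 PHz = 1.90 × 10^19 Hz.
Since p = hf/c for a photon, p = 4.199 × 10^-23 kg·m/s.
Converting to MeV/c: p = 0.07858 MeV/c ≈ 0.0786 MeV/c.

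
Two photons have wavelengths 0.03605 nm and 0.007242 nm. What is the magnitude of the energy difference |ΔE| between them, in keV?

Using E = hc/λ: E₁ = 5.5103e-15 J, E₂ = 2.7430e-14 J.
|ΔE| = |5.5103e-15 − 2.7430e-14| = 2.19e-14 J = 137 keV.

137 keV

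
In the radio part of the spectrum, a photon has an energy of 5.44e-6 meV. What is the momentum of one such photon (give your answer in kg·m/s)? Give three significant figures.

2.91e-36 kg·m/s

Take c = 2.99792458e8 m/s, 1 eV = 1.602176634e-19 J.
First convert: E = 5.44e-6 meV = 8.7158e-28 J.
The photon relation is p = E/c, giving p = 2.907e-36 kg·m/s.
So p ≈ 2.91e-36 kg·m/s.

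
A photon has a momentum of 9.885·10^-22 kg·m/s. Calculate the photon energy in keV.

1850 keV

For a photon E = pc, so E = 2.963·10^-13 J.
Converting to keV: E = 1850 keV ≈ 1850 keV.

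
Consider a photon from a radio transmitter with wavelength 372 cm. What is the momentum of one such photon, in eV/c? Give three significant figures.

3.33 × 10^-7 eV/c

Convert to SI: λ = 372 cm = 3.72 m.
For a photon p = h/λ, so p = 1.781 × 10^-34 kg·m/s.
Converting to eV/c: p = 3.333 × 10^-7 eV/c ≈ 3.33 × 10^-7 eV/c.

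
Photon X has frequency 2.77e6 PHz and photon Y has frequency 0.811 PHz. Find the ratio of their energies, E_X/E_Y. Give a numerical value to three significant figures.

3.42e6

E_X = 1.835e-12 J (from frequency = 2.77e6 PHz, via E = hf).
E_Y = 5.374e-19 J (from frequency = 0.811 PHz, via E = hf).
Ratio = 1.835e-12 / 5.374e-19 = 3.42e6.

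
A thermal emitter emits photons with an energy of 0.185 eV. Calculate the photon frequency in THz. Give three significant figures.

Take h = 6.62607015·10^-34 J·s, 1 eV = 1.602176634·10^-19 J.
In SI units: E = 0.185 eV = 2.9640·10^-20 J.
For a photon f = E/h, so f = 4.473·10^13 Hz.
Converting to THz: f = 44.73 THz ≈ 44.7 THz.

44.7 THz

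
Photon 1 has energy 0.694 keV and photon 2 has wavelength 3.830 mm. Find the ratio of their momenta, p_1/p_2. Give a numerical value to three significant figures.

p_1 = 3.709e-25 kg·m/s (from energy = 0.694 keV, via p = E/c).
p_2 = 1.730e-31 kg·m/s (from wavelength = 3.830 mm, via p = h/λ).
Ratio = 3.709e-25 / 1.730e-31 = 2.14e6.

2.14e6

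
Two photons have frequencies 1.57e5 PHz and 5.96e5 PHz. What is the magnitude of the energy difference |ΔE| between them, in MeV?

1.82 MeV

Using E = hf: E₁ = 1.040e-13 J, E₂ = 3.949e-13 J.
|ΔE| = |1.040e-13 − 3.949e-13| = 2.91e-13 J = 1.82 MeV.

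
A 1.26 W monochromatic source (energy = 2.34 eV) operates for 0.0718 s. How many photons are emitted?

2.41e17 photons

Total energy: E_total = P·t = 1.26 × 0.0718 = 0.09047 J.
Per-photon energy: E = 3.749e-19 J.
N = E_total / E_photon = 2.41e17.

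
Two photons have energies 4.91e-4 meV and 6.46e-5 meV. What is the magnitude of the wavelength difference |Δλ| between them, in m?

Using λ = hc/E: λ₁ = 2.525 m, λ₂ = 19.19 m.
|Δλ| = |2.525 − 19.19| = 16.7 m.

16.7 m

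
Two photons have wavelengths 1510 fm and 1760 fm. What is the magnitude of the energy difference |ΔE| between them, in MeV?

0.117 MeV

Using E = hc/λ: E₁ = 1.316 × 10^-13 J, E₂ = 1.129 × 10^-13 J.
|ΔE| = |1.316 × 10^-13 − 1.129 × 10^-13| = 1.87 × 10^-14 J = 0.117 MeV.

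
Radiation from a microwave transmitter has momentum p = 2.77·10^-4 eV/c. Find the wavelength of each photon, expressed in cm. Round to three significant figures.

Convert to SI: p = 2.77·10^-4 eV/c = 1.4804·10^-31 kg·m/s.
For a photon λ = h/p, so λ = 0.004476 m.
Converting to cm: λ = 0.4476 cm ≈ 0.448 cm.

0.448 cm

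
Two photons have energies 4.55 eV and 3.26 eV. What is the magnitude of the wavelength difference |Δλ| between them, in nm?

Using λ = hc/E: λ₁ = 2.725 × 10^-7 m, λ₂ = 3.803 × 10^-7 m.
|Δλ| = |2.725 × 10^-7 − 3.803 × 10^-7| = 1.08 × 10^-7 m = 108 nm.

108 nm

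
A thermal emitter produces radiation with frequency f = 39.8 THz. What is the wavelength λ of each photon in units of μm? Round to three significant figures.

Take c = 2.99792458 × 10^8 m/s.
Convert to SI: f = 39.8 THz = 3.98 × 10^13 Hz.
Apply λ = c/f: λ = 7.532 × 10^-6 m.
Converting to μm: λ = 7.532 μm ≈ 7.53 μm.

7.53 μm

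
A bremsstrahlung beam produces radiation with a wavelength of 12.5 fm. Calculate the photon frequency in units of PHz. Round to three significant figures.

Convert to SI: λ = 12.5 fm = 1.25e-14 m.
For a photon f = c/λ, so f = 2.398e22 Hz.
Converting to PHz: f = 2.398e7 PHz ≈ 2.40e7 PHz.

2.40e7 PHz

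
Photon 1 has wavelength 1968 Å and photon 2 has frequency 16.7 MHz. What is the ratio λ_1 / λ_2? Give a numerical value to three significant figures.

λ_1 = 1.968·10^-7 m (from wavelength = 1968 Å, via λ given directly).
λ_2 = 17.95 m (from frequency = 16.7 MHz, via λ = c/f).
Ratio = 1.968·10^-7 / 17.95 = 1.10·10^-8.

1.10·10^-8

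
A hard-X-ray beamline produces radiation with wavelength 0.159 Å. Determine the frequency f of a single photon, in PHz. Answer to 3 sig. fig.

1.89 × 10^4 PHz

First convert: λ = 0.159 Å = 1.59 × 10^-11 m.
For a photon f = c/λ, so f = 1.885 × 10^19 Hz.
Converting to PHz: f = 18850 PHz ≈ 1.89 × 10^4 PHz.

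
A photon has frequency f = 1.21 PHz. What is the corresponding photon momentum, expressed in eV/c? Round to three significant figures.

5.00 eV/c

Use h = 6.62607015·10^-34 J·s, c = 2.99792458·10^8 m/s, 1 eV = 1.602176634·10^-19 J.
Convert to SI: f = 1.21 PHz = 1.21·10^15 Hz.
Apply p = hf/c: p = 2.674·10^-27 kg·m/s.
Converting to eV/c: p = 5.004 eV/c ≈ 5.00 eV/c.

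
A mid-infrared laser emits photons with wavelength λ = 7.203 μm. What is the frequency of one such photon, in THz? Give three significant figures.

Use c = 2.99792458e8 m/s.
In SI units: λ = 7.203 μm = 7.203e-6 m.
The photon relation is f = c/λ, giving f = 4.162e13 Hz.
Converting to THz: f = 41.62 THz ≈ 41.6 THz.

41.6 THz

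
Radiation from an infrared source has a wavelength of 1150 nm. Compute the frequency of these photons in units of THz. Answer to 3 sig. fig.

First convert: λ = 1150 nm = 1.15e-6 m.
For a photon f = c/λ, so f = 2.607e14 Hz.
Converting to THz: f = 260.7 THz ≈ 261 THz.

261 THz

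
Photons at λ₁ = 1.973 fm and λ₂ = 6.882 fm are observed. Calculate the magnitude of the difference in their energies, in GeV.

Using E = hc/λ: E₁ = 1.0068 × 10^-10 J, E₂ = 2.8864 × 10^-11 J.
|ΔE| = |1.0068 × 10^-10 − 2.8864 × 10^-11| = 7.18 × 10^-11 J = 0.448 GeV.

0.448 GeV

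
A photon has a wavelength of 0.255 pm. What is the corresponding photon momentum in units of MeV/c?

Convert to SI: λ = 0.255 pm = 2.55 × 10^-13 m.
Since p = h/λ for a photon, p = 2.598 × 10^-21 kg·m/s.
Converting to MeV/c: p = 4.862 MeV/c ≈ 4.86 MeV/c.

4.86 MeV/c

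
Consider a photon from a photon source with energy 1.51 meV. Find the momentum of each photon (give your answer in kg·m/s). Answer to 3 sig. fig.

In SI units: E = 1.51 meV = 2.4193 × 10^-22 J.
Since p = E/c for a photon, p = 8.070 × 10^-31 kg·m/s.
So p ≈ 8.07 × 10^-31 kg·m/s.

8.07 × 10^-31 kg·m/s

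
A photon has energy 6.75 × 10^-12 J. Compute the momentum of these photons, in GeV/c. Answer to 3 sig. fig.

0.0421 GeV/c

(c = 2.99792458 × 10^8 m/s, 1 eV = 1.602176634 × 10^-19 J.)
For a photon p = E/c, so p = 2.252 × 10^-20 kg·m/s.
Converting to GeV/c: p = 0.04213 GeV/c ≈ 0.0421 GeV/c.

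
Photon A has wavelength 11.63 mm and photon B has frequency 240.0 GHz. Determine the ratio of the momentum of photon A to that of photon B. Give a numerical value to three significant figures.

0.107

p_A = 5.697 × 10^-32 kg·m/s (from wavelength = 11.63 mm, via p = h/λ).
p_B = 5.305 × 10^-31 kg·m/s (from frequency = 240.0 GHz, via p = hf/c).
Ratio = 5.697 × 10^-32 / 5.305 × 10^-31 = 0.107.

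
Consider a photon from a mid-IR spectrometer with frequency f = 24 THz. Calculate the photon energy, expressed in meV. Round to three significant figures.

(h = 6.62607015 × 10^-34 J·s, 1 eV = 1.602176634 × 10^-19 J.)
In SI units: f = 24 THz = 2.4 × 10^13 Hz.
For a photon E = hf, so E = 1.590 × 10^-20 J.
Converting to meV: E = 99.26 meV ≈ 99.3 meV.

99.3 meV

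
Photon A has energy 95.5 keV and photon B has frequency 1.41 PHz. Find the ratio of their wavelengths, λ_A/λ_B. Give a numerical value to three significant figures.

6.11 × 10^-5

λ_A = 1.298 × 10^-11 m (from energy = 95.5 keV, via λ = hc/E).
λ_B = 2.126 × 10^-7 m (from frequency = 1.41 PHz, via λ = c/f).
Ratio = 1.298 × 10^-11 / 2.126 × 10^-7 = 6.11 × 10^-5.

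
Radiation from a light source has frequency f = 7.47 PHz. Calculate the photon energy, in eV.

Convert to SI: f = 7.47 PHz = 7.47e15 Hz.
For a photon E = hf, so E = 4.950e-18 J.
Converting to eV: E = 30.89 eV ≈ 30.9 eV.

30.9 eV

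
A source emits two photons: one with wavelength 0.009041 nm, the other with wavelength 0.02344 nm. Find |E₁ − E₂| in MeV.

0.0842 MeV

Using E = hc/λ: E₁ = 2.1972e-14 J, E₂ = 8.4746e-15 J.
|ΔE| = |2.1972e-14 − 8.4746e-15| = 1.35e-14 J = 0.0842 MeV.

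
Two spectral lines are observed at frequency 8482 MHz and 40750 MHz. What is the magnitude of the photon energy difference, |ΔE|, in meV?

0.133 meV

Using E = hf: E₁ = 5.6202 × 10^-24 J, E₂ = 2.7001 × 10^-23 J.
|ΔE| = |5.6202 × 10^-24 − 2.7001 × 10^-23| = 2.14 × 10^-23 J = 0.133 meV.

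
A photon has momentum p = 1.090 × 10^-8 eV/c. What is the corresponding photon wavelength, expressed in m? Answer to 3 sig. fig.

Convert to SI: p = 1.090 × 10^-8 eV/c = 5.8253 × 10^-36 kg·m/s.
Apply λ = h/p: λ = 113.7 m.
So λ ≈ 114 m.

114 m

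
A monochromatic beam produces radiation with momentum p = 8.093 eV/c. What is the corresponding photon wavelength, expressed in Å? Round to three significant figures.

1530 Å

Use h = 6.62607015e-34 J·s, c = 2.99792458e8 m/s, 1 eV = 1.602176634e-19 J.
In SI units: p = 8.093 eV/c = 4.3251e-27 kg·m/s.
Apply λ = h/p: λ = 1.532e-7 m.
Converting to Å: λ = 1532 Å ≈ 1530 Å.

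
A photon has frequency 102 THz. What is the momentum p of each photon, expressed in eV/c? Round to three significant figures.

0.422 eV/c

(h = 6.62607015 × 10^-34 J·s, c = 2.99792458 × 10^8 m/s, 1 eV = 1.602176634 × 10^-19 J.)
Convert to SI: f = 102 THz = 1.02 × 10^14 Hz.
For a photon p = hf/c, so p = 2.254 × 10^-28 kg·m/s.
Converting to eV/c: p = 0.4218 eV/c ≈ 0.422 eV/c.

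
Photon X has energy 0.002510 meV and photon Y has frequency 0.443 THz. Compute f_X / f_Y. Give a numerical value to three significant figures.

1.37e-3

f_X = 6.069e8 Hz (from energy = 0.002510 meV, via f = E/h).
f_Y = 4.430e11 Hz (from frequency = 0.443 THz, via f given directly).
Ratio = 6.069e8 / 4.430e11 = 1.37e-3.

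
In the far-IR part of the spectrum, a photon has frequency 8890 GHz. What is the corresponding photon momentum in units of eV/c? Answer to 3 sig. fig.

0.0368 eV/c

Convert to SI: f = 8890 GHz = 8.89e12 Hz.
For a photon p = hf/c, so p = 1.965e-29 kg·m/s.
Converting to eV/c: p = 0.03677 eV/c ≈ 0.0368 eV/c.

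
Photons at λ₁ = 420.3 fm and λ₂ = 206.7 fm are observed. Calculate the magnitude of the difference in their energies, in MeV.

Using E = hc/λ: E₁ = 4.7263 × 10^-13 J, E₂ = 9.6103 × 10^-13 J.
|ΔE| = |4.7263 × 10^-13 − 9.6103 × 10^-13| = 4.88 × 10^-13 J = 3.05 MeV.

3.05 MeV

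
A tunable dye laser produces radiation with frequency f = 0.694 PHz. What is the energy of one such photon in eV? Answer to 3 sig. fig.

2.87 eV

Use h = 6.62607015e-34 J·s, 1 eV = 1.602176634e-19 J.
In SI units: f = 0.694 PHz = 6.94e14 Hz.
For a photon E = hf, so E = 4.598e-19 J.
Converting to eV: E = 2.870 eV ≈ 2.87 eV.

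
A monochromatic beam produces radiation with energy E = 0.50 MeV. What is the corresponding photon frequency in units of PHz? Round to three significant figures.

Take h = 6.62607015e-34 J·s, 1 eV = 1.602176634e-19 J.
First convert: E = 0.50 MeV = 8.0109e-14 J.
Since f = E/h for a photon, f = 1.209e20 Hz.
Converting to PHz: f = 120900 PHz ≈ 1.21e5 PHz.

1.21e5 PHz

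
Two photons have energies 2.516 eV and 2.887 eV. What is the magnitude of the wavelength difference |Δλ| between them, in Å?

633 Å

Using λ = hc/E: λ₁ = 4.9278e-7 m, λ₂ = 4.2946e-7 m.
|Δλ| = |4.9278e-7 − 4.2946e-7| = 6.33e-8 m = 633 Å.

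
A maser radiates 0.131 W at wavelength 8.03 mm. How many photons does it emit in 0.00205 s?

1.09·10^19 photons

Total energy: E_total = P·t = 0.131 × 0.00205 = 2.686·10^-4 J.
Per-photon energy: E = 2.474·10^-23 J.
N = E_total / E_photon = 1.09·10^19.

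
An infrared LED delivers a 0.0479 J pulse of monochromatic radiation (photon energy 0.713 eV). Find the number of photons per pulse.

Per-photon energy: E = 1.142e-19 J (from energy = 0.713 eV).
N = E_total / E_photon = 0.0479 J / 1.142e-19 J = 4.19e17.

4.19e17 photons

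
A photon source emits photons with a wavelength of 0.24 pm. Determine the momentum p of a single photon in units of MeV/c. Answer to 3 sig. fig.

5.17 MeV/c

In SI units: λ = 0.24 pm = 2.4 × 10^-13 m.
The photon relation is p = h/λ, giving p = 2.761 × 10^-21 kg·m/s.
Converting to MeV/c: p = 5.166 MeV/c ≈ 5.17 MeV/c.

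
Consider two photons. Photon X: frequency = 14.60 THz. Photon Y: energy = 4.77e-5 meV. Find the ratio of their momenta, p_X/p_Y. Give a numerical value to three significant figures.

p_X = 3.227e-29 kg·m/s (from frequency = 14.60 THz, via p = hf/c).
p_Y = 2.549e-35 kg·m/s (from energy = 4.77e-5 meV, via p = E/c).
Ratio = 3.227e-29 / 2.549e-35 = 1.27e6.

1.27e6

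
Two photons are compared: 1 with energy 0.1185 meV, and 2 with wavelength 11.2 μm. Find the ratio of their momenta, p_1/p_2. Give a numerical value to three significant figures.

1.07 × 10^-3

p_1 = 6.333 × 10^-32 kg·m/s (from energy = 0.1185 meV, via p = E/c).
p_2 = 5.916 × 10^-29 kg·m/s (from wavelength = 11.2 μm, via p = h/λ).
Ratio = 6.333 × 10^-32 / 5.916 × 10^-29 = 1.07 × 10^-3.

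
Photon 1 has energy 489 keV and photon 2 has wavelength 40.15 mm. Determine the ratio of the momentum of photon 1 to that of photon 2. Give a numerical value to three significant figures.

1.58e10

p_1 = 2.613e-22 kg·m/s (from energy = 489 keV, via p = E/c).
p_2 = 1.650e-32 kg·m/s (from wavelength = 40.15 mm, via p = h/λ).
Ratio = 2.613e-22 / 1.650e-32 = 1.58e10.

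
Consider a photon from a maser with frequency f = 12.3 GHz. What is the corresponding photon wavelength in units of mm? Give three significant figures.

24.4 mm

Use c = 2.99792458e8 m/s.
In SI units: f = 12.3 GHz = 1.23e10 Hz.
Since λ = c/f for a photon, λ = 0.02437 m.
Converting to mm: λ = 24.37 mm ≈ 24.4 mm.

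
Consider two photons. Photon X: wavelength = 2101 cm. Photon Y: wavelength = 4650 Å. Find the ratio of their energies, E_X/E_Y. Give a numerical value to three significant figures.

2.21·10^-8

E_X = 9.455·10^-27 J (from wavelength = 2101 cm, via E = hc/λ).
E_Y = 4.272·10^-19 J (from wavelength = 4650 Å, via E = hc/λ).
Ratio = 9.455·10^-27 / 4.272·10^-19 = 2.21·10^-8.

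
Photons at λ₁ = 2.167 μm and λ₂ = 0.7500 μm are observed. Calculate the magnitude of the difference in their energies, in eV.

Using E = hc/λ: E₁ = 9.1668 × 10^-20 J, E₂ = 2.6486 × 10^-19 J.
|ΔE| = |9.1668 × 10^-20 − 2.6486 × 10^-19| = 1.73 × 10^-19 J = 1.08 eV.

1.08 eV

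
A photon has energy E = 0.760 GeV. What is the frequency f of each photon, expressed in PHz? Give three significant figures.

1.84 × 10^8 PHz

(h = 6.62607015 × 10^-34 J·s, 1 eV = 1.602176634 × 10^-19 J.)
First convert: E = 0.760 GeV = 1.2177 × 10^-10 J.
Since f = E/h for a photon, f = 1.838 × 10^23 Hz.
Converting to PHz: f = 1.838 × 10^8 PHz ≈ 1.84 × 10^8 PHz.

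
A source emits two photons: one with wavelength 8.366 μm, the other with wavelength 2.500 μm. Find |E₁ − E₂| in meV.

Using E = hc/λ: E₁ = 2.3744 × 10^-20 J, E₂ = 7.9458 × 10^-20 J.
|ΔE| = |2.3744 × 10^-20 − 7.9458 × 10^-20| = 5.57 × 10^-20 J = 348 meV.

348 meV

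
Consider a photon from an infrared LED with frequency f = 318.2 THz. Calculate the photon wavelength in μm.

0.942 μm

Use c = 2.99792458e8 m/s.
In SI units: f = 318.2 THz = 3.182e14 Hz.
The photon relation is λ = c/f, giving λ = 9.422e-7 m.
Converting to μm: λ = 0.9422 μm ≈ 0.942 μm.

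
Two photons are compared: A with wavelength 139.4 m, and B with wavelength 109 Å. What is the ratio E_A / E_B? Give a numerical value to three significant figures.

E_A = 1.425e-27 J (from wavelength = 139.4 m, via E = hc/λ).
E_B = 1.822e-17 J (from wavelength = 109 Å, via E = hc/λ).
Ratio = 1.425e-27 / 1.822e-17 = 7.82e-11.

7.82e-11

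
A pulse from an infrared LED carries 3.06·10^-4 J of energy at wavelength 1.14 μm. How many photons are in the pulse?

Per-photon energy: E = 1.742·10^-19 J (from wavelength = 1.14 μm).
N = E_total / E_photon = 3.06·10^-4 J / 1.742·10^-19 J = 1.76·10^15.

1.76·10^15 photons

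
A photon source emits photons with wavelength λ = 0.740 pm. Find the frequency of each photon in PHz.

4.05e5 PHz

Take c = 2.99792458e8 m/s.
Convert to SI: λ = 0.740 pm = 7.40e-13 m.
The photon relation is f = c/λ, giving f = 4.051e20 Hz.
Converting to PHz: f = 405100 PHz ≈ 4.05e5 PHz.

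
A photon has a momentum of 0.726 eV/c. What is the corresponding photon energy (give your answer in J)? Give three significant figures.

1.16e-19 J

Convert to SI: p = 0.726 eV/c = 3.8800e-28 kg·m/s.
Apply E = pc: E = 1.163e-19 J.
So E ≈ 1.16e-19 J.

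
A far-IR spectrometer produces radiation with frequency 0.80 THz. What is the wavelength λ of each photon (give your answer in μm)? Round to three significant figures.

(c = 2.99792458e8 m/s.)
First convert: f = 0.80 THz = 8.0e11 Hz.
The photon relation is λ = c/f, giving λ = 3.747e-4 m.
Converting to μm: λ = 374.7 μm ≈ 375 μm.

375 μm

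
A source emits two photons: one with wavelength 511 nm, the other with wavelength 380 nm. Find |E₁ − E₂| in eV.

0.836 eV

Using E = hc/λ: E₁ = 3.887·10^-19 J, E₂ = 5.227·10^-19 J.
|ΔE| = |3.887·10^-19 − 5.227·10^-19| = 1.34·10^-19 J = 0.836 eV.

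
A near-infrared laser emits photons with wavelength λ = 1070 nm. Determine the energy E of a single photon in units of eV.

1.16 eV

Convert to SI: λ = 1070 nm = 1.07 × 10^-6 m.
The photon relation is E = hc/λ, giving E = 1.856 × 10^-19 J.
Converting to eV: E = 1.159 eV ≈ 1.16 eV.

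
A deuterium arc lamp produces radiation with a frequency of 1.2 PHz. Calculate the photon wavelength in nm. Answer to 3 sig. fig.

First convert: f = 1.2 PHz = 1.2e15 Hz.
Apply λ = c/f: λ = 2.498e-7 m.
Converting to nm: λ = 249.8 nm ≈ 250 nm.

250 nm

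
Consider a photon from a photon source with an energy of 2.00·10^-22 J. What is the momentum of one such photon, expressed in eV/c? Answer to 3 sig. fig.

1.25·10^-3 eV/c

Since p = E/c for a photon, p = 6.671·10^-31 kg·m/s.
Converting to eV/c: p = 0.001248 eV/c ≈ 1.25·10^-3 eV/c.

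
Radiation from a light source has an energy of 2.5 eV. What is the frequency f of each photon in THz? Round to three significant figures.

Take h = 6.62607015e-34 J·s, 1 eV = 1.602176634e-19 J.
Convert to SI: E = 2.5 eV = 4.0054e-19 J.
Since f = E/h for a photon, f = 6.045e14 Hz.
Converting to THz: f = 604.5 THz ≈ 604 THz.

604 THz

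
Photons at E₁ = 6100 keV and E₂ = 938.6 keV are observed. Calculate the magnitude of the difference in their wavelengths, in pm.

1.12 pm

Using λ = hc/E: λ₁ = 2.0325·10^-13 m, λ₂ = 1.3209·10^-12 m.
|Δλ| = |2.0325·10^-13 − 1.3209·10^-12| = 1.12·10^-12 m = 1.12 pm.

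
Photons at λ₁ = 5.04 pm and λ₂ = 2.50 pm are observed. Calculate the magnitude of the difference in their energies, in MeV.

Using E = hc/λ: E₁ = 3.941 × 10^-14 J, E₂ = 7.946 × 10^-14 J.
|ΔE| = |3.941 × 10^-14 − 7.946 × 10^-14| = 4.00 × 10^-14 J = 0.250 MeV.

0.250 MeV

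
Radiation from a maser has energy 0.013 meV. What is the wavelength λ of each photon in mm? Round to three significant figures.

95.4 mm

Convert to SI: E = 0.013 meV = 2.0828 × 10^-24 J.
The photon relation is λ = hc/E, giving λ = 0.09537 m.
Converting to mm: λ = 95.37 mm ≈ 95.4 mm.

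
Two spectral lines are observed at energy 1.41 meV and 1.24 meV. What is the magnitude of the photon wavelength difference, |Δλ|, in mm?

0.121 mm

Using λ = hc/E: λ₁ = 8.793 × 10^-4 m, λ₂ = 9.999 × 10^-4 m.
|Δλ| = |8.793 × 10^-4 − 9.999 × 10^-4| = 1.21 × 10^-4 m = 0.121 mm.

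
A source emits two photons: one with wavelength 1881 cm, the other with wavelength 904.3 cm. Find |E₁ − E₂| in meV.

Using E = hc/λ: E₁ = 1.0561 × 10^-26 J, E₂ = 2.1967 × 10^-26 J.
|ΔE| = |1.0561 × 10^-26 − 2.1967 × 10^-26| = 1.14 × 10^-26 J = 7.12 × 10^-5 meV.

7.12 × 10^-5 meV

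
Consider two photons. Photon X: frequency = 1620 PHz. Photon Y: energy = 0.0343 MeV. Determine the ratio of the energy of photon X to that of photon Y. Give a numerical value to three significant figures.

E_X = 1.073e-15 J (from frequency = 1620 PHz, via E = hf).
E_Y = 5.495e-15 J (from energy = 0.0343 MeV, via E given directly).
Ratio = 1.073e-15 / 5.495e-15 = 0.195.

0.195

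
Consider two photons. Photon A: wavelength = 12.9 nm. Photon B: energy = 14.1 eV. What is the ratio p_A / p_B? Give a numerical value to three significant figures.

p_A = 5.136 × 10^-26 kg·m/s (from wavelength = 12.9 nm, via p = h/λ).
p_B = 7.535 × 10^-27 kg·m/s (from energy = 14.1 eV, via p = E/c).
Ratio = 5.136 × 10^-26 / 7.535 × 10^-27 = 6.82.

6.82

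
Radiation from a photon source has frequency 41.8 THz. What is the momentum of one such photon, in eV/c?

Use h = 6.62607015 × 10^-34 J·s, c = 2.99792458 × 10^8 m/s, 1 eV = 1.602176634 × 10^-19 J.
First convert: f = 41.8 THz = 4.18 × 10^13 Hz.
Since p = hf/c for a photon, p = 9.239 × 10^-29 kg·m/s.
Converting to eV/c: p = 0.1729 eV/c ≈ 0.173 eV/c.

0.173 eV/c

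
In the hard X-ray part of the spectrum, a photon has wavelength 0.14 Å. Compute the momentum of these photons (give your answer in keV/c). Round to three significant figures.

88.6 keV/c

In SI units: λ = 0.14 Å = 1.4 × 10^-11 m.
Apply p = h/λ: p = 4.733 × 10^-23 kg·m/s.
Converting to keV/c: p = 88.56 keV/c ≈ 88.6 keV/c.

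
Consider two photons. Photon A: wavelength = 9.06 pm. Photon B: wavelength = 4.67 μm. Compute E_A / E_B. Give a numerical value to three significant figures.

5.15e5

E_A = 2.193e-14 J (from wavelength = 9.06 pm, via E = hc/λ).
E_B = 4.254e-20 J (from wavelength = 4.67 μm, via E = hc/λ).
Ratio = 2.193e-14 / 4.254e-20 = 5.15e5.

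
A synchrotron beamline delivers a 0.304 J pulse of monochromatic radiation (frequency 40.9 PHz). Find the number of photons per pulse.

1.12e16 photons

Per-photon energy: E = 2.710e-17 J (from frequency = 40.9 PHz).
N = E_total / E_photon = 0.304 J / 2.710e-17 J = 1.12e16.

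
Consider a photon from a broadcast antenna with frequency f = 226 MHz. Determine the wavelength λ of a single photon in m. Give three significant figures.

1.33 m

Take c = 2.99792458·10^8 m/s.
Convert to SI: f = 226 MHz = 2.26·10^8 Hz.
The photon relation is λ = c/f, giving λ = 1.327 m.
So λ ≈ 1.33 m.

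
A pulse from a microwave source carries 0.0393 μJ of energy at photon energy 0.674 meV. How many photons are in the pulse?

3.64e14 photons

Per-photon energy: E = 1.080e-22 J (from energy = 0.674 meV).
N = E_total / E_photon = 3.93e-8 J / 1.080e-22 J = 3.64e14.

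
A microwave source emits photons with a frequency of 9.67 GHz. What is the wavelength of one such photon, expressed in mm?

31.0 mm

Use c = 2.99792458e8 m/s.
Convert to SI: f = 9.67 GHz = 9.67e9 Hz.
For a photon λ = c/f, so λ = 0.03100 m.
Converting to mm: λ = 31.00 mm ≈ 31.0 mm.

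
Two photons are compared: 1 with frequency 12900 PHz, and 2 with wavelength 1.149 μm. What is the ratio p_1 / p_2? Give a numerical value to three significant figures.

4.94e4

p_1 = 2.851e-23 kg·m/s (from frequency = 12900 PHz, via p = hf/c).
p_2 = 5.767e-28 kg·m/s (from wavelength = 1.149 μm, via p = h/λ).
Ratio = 2.851e-23 / 5.767e-28 = 4.94e4.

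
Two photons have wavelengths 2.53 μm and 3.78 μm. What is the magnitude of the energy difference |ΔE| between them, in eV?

0.162 eV

Using E = hc/λ: E₁ = 7.852 × 10^-20 J, E₂ = 5.255 × 10^-20 J.
|ΔE| = |7.852 × 10^-20 − 5.255 × 10^-20| = 2.60 × 10^-20 J = 0.162 eV.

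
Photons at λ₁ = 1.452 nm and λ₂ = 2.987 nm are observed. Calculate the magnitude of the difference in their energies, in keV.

Using E = hc/λ: E₁ = 1.3681e-16 J, E₂ = 6.6503e-17 J.
|ΔE| = |1.3681e-16 − 6.6503e-17| = 7.03e-17 J = 0.439 keV.

0.439 keV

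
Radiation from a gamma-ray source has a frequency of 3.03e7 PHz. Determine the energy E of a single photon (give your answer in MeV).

125 MeV

First convert: f = 3.03e7 PHz = 3.03e22 Hz.
Apply E = hf: E = 2.008e-11 J.
Converting to MeV: E = 125.3 MeV ≈ 125 MeV.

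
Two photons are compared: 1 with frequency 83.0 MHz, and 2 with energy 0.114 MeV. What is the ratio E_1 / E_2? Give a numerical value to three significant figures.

E_1 = 5.500 × 10^-26 J (from frequency = 83.0 MHz, via E = hf).
E_2 = 1.826 × 10^-14 J (from energy = 0.114 MeV, via E given directly).
Ratio = 5.500 × 10^-26 / 1.826 × 10^-14 = 3.01 × 10^-12.

3.01 × 10^-12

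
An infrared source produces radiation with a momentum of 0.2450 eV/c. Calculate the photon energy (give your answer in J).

Take c = 2.99792458e8 m/s, 1 eV = 1.602176634e-19 J.
First convert: p = 0.2450 eV/c = 1.3094e-28 kg·m/s.
The photon relation is E = pc, giving E = 3.925e-20 J.
So E ≈ 3.93e-20 J.

3.93e-20 J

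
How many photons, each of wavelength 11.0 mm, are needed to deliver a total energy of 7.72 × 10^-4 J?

4.27 × 10^19 photons

Per-photon energy: E = 1.806 × 10^-23 J (from wavelength = 11.0 mm).
N = E_total / E_photon = 7.72 × 10^-4 J / 1.806 × 10^-23 J = 4.27 × 10^19.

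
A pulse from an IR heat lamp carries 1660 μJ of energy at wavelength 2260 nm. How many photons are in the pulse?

1.89e16 photons

Per-photon energy: E = 8.790e-20 J (from wavelength = 2260 nm).
N = E_total / E_photon = 0.00166 J / 8.790e-20 J = 1.89e16.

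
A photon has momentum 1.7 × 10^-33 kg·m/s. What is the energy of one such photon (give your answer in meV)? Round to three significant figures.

Use c = 2.99792458 × 10^8 m/s, 1 eV = 1.602176634 × 10^-19 J.
The photon relation is E = pc, giving E = 5.096 × 10^-25 J.
Converting to meV: E = 0.003181 meV ≈ 3.18 × 10^-3 meV.

3.18 × 10^-3 meV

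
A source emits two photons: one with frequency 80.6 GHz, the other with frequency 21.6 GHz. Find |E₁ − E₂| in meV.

0.244 meV

Using E = hf: E₁ = 5.341·10^-23 J, E₂ = 1.431·10^-23 J.
|ΔE| = |5.341·10^-23 − 1.431·10^-23| = 3.91·10^-23 J = 0.244 meV.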